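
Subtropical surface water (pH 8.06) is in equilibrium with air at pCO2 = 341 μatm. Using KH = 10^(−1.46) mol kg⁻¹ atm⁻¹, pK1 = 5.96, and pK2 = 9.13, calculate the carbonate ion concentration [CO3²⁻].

[CO2*] = KH · pCO2 = 10^(−1.46) × 341×10^-6 = 1.182×10^-5 mol/kg
α₀ = 1/(1 + K1/[H⁺] + K1K2/[H⁺]²) = 1/(1 + 10^+2.10 + 10^+1.03) = 0.007267
DIC = [CO2*]/α₀ = 1.182×10^-5 / 0.007267 = 1.627 mmol/kg
[CO3²⁻] = α₂·DIC; α₂ = 0.07787, so [CO3²⁻] = 0.07787 × 1.627 = 0.127 mmol/kg

[CO3²⁻] = 0.127 mmol/kg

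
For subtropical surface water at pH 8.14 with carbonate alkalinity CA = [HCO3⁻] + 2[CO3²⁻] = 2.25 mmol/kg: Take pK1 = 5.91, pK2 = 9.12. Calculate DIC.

DIC = 2.07 mmol/kg

CA = [HCO3⁻] + 2[CO3²⁻] = (α₁ + 2α₂)·DIC
At pH 8.14: [H⁺]/K1 = 10^-2.23 = 0.0058884, K2/[H⁺] = 10^-0.98 = 0.10471
α₁ = 1/(1 + 0.0058884 + 0.10471) = 1/1.1106 = 0.9004; α₂ = α₁·K2/[H⁺] = 0.09428
α₁ + 2α₂ = 1.0890
DIC = CA / (α₁ + 2α₂) = 2.25 / 1.0890 = 2.07 mmol/kg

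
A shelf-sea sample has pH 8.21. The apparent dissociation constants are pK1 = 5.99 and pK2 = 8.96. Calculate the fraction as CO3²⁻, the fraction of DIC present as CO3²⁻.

α₂ = 0.150

α₂ = 1 / (1 + [H⁺]/K2 + [H⁺]²/(K1K2)) = 1 / (1 + 10^+0.75 + 10^-1.47)
   = 1 / (1 + 5.6234 + 0.033884) = 1/6.6573 = 0.1502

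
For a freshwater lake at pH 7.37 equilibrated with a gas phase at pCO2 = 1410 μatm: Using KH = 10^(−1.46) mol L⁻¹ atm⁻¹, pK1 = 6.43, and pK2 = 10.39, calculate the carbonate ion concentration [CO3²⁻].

[CO3²⁻] = 0.407 μmol/L

[CO2*] = KH · pCO2 = 10^(−1.46) × 1410×10^-6 = 4.889×10^-5 mol/L
α₀ = 1/(1 + K1/[H⁺] + K1K2/[H⁺]²) = 1/(1 + 10^+0.94 + 10^-2.08) = 0.1029
DIC = [CO2*]/α₀ = 4.889×10^-5 / 0.1029 = 0.4751 mmol/L
[CO3²⁻] = α₂·DIC; α₂ = 0.0008559, so [CO3²⁻] = 0.0008559 × 0.4751 = 0.000407 mmol/L = 0.407 μmol/L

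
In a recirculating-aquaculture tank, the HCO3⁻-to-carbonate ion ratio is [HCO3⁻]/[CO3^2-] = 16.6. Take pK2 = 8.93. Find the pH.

From K2 = [H⁺][CO3^2-]/[HCO3⁻]:  pH = pK2 − log₁₀([HCO3⁻]/[CO3^2-])
log₁₀(16.6) = +1.220
pH = 8.93 − (+1.220) = 7.71

pH = 7.71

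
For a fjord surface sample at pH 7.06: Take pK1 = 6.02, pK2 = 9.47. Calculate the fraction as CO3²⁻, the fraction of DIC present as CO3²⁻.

α₂ = 1 / (1 + [H⁺]/K2 + [H⁺]²/(K1K2)) = 1 / (1 + 10^+2.41 + 10^+1.37)
   = 1 / (1 + 257.04 + 23.442) = 1/281.48 = 0.003553

α₂ = 0.00355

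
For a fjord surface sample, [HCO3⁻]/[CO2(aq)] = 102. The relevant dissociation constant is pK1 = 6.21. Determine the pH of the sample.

From K1 = [H⁺][HCO3⁻]/[CO2(aq)]:  pH = pK1 + log₁₀([HCO3⁻]/[CO2(aq)])
log₁₀(102) = +2.009
pH = 6.21 + (+2.009) = 8.22

pH = 8.22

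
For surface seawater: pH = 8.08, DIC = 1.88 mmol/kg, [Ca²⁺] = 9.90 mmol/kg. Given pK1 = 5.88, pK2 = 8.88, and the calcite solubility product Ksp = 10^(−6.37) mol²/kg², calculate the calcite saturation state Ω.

α₂ = 1 / (1 + [H⁺]/K2 + [H⁺]²/(K1K2)) = 1 / (1 + 10^+0.80 + 10^-1.40)
   = 1 / (1 + 6.3096 + 0.039811) = 1/7.3494 = 0.1361
[CO3²⁻] = α₂ × DIC = 0.1361 × 1.88 = 0.2558 mmol/kg
Ksp = 10^(−6.37) = 4.266×10^-7
Ω = [Ca²⁺][CO3²⁻]/Ksp = (9.90×10^-3)(2.558×10^-4) / 4.266×10^-7 = 5.94

Ω = 5.94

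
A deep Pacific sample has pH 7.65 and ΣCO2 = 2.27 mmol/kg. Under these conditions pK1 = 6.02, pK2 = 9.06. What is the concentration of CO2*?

α₀ = 1 / (1 + K1/[H⁺] + K1K2/[H⁺]²) = 1 / (1 + 10^+1.63 + 10^+0.22)
   = 1 / (1 + 42.658 + 1.6596) = 1/45.318 = 0.02207
[CO2*] = α₀ × DIC = 0.02207 × 2.27 = 0.0501 mmol/kg

[CO2*] = 0.0501 mmol/kg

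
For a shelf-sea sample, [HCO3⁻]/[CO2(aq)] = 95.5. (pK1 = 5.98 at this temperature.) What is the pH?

From K1 = [H⁺][HCO3⁻]/[CO2(aq)]:  pH = pK1 + log₁₀([HCO3⁻]/[CO2(aq)])
log₁₀(95.5) = +1.980
pH = 5.98 + (+1.980) = 7.96

pH = 7.96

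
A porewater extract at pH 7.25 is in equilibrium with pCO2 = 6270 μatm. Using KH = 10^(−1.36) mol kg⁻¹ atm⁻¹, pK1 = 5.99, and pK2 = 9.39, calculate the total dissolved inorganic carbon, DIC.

DIC = 5.29 mmol/kg

[CO2*] = KH · pCO2 = 10^(−1.36) × 6270×10^-6 = 2.737×10^-4 mol/kg
α₀ = 1/(1 + K1/[H⁺] + K1K2/[H⁺]²) = 1/(1 + 10^+1.26 + 10^-0.88) = 0.05174
DIC = [CO2*]/α₀ = 2.737×10^-4 / 0.05174 = 5.29 mmol/kg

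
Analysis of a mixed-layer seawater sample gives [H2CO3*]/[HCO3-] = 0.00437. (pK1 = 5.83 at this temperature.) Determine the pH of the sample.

pH = 8.19

From K1 = [H⁺][HCO3-]/[H2CO3*]:  pH = pK1 − log₁₀([H2CO3*]/[HCO3-])
log₁₀(0.00437) = -2.360
pH = 5.83 − (-2.360) = 8.19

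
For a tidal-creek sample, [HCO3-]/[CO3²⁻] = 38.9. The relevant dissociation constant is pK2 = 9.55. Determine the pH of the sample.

From K2 = [H⁺][CO3²⁻]/[HCO3-]:  pH = pK2 − log₁₀([HCO3-]/[CO3²⁻])
log₁₀(38.9) = +1.590
pH = 9.55 − (+1.590) = 7.96

pH = 7.96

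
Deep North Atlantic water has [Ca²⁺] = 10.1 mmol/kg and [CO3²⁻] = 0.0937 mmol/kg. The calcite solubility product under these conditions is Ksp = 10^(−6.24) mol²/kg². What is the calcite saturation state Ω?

Ksp = 10^(−6.24) = 5.754×10^-7
Ω = [Ca²⁺][CO3²⁻]/Ksp = (10.1×10^-3)(0.0937×10^-3) / 5.754×10^-7 = 1.64

Ω = 1.64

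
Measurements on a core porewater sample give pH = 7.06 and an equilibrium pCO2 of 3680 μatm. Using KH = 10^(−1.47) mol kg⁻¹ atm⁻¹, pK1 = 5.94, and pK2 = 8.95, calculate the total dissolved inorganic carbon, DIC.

DIC = 1.79 mmol/kg

[CO2*] = KH · pCO2 = 10^(−1.47) × 3680×10^-6 = 1.247×10^-4 mol/kg
α₀ = 1/(1 + K1/[H⁺] + K1K2/[H⁺]²) = 1/(1 + 10^+1.12 + 10^-0.77) = 0.06967
DIC = [CO2*]/α₀ = 1.247×10^-4 / 0.06967 = 1.79 mmol/kg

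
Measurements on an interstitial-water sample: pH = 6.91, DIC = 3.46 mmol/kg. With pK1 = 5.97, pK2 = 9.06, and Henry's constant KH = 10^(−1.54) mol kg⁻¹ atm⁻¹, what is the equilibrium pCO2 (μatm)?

α₀ = 1 / (1 + K1/[H⁺] + K1K2/[H⁺]²) = 1 / (1 + 10^+0.94 + 10^-1.21)
   = 1 / (1 + 8.7096 + 0.061660) = 1/9.7713 = 0.1023
[CO2*] = α₀ × DIC = 0.1023 × 3.46 = 0.3541 mmol/kg
pCO2 = [CO2*]/KH = 3.541×10^-4 / 2.884×10^-2 = 1.23×10^4 μatm

pCO2 = 1.23×10^4 μatm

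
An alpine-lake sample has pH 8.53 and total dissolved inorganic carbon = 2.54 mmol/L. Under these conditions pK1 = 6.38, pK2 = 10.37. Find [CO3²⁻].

α₂ = 1 / (1 + [H⁺]/K2 + [H⁺]²/(K1K2)) = 1 / (1 + 10^+1.84 + 10^-0.31)
   = 1 / (1 + 69.183 + 0.48978) = 1/70.673 = 0.01415
[CO3²⁻] = α₂ × DIC = 0.01415 × 2.54 = 0.0359 mmol/L

[CO3²⁻] = 0.0359 mmol/L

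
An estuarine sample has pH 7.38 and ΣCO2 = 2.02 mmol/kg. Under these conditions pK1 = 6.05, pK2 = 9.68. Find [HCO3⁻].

α₁ = 1 / (1 + [H⁺]/K1 + K2/[H⁺]) = 1 / (1 + 10^-1.33 + 10^-2.30)
   = 1 / (1 + 0.046774 + 0.0050119) = 1/1.0518 = 0.9508
[HCO3⁻] = α₁ × DIC = 0.9508 × 2.02 = 1.92 mmol/kg

[HCO3⁻] = 1.92 mmol/kg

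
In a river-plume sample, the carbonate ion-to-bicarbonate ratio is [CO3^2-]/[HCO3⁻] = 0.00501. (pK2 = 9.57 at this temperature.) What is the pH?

pH = 7.27

From K2 = [H⁺][CO3^2-]/[HCO3⁻]:  pH = pK2 + log₁₀([CO3^2-]/[HCO3⁻])
log₁₀(0.00501) = -2.300
pH = 9.57 + (-2.300) = 7.27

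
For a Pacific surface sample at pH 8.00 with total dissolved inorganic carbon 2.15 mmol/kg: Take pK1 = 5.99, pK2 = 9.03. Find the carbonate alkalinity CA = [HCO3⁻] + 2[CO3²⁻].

CA = [HCO3⁻] + 2[CO3²⁻] = (α₁ + 2α₂)·DIC
At pH 8.00: [H⁺]/K1 = 10^-2.01 = 0.0097724, K2/[H⁺] = 10^-1.03 = 0.093325
α₁ = 1/(1 + 0.0097724 + 0.093325) = 1/1.1031 = 0.9065; α₂ = α₁·K2/[H⁺] = 0.08460
α₁ + 2α₂ = 1.0757
CA = 1.0757 × 2.15 = 2.31 mmol/kg

CA = 2.31 mmol/kg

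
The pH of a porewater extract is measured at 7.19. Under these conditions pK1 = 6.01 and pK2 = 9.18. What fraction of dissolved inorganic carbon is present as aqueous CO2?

α₀ = 0.0614

α₀ = 1 / (1 + K1/[H⁺] + K1K2/[H⁺]²) = 1 / (1 + 10^+1.18 + 10^-0.81)
   = 1 / (1 + 15.136 + 0.15488) = 1/16.290 = 0.06139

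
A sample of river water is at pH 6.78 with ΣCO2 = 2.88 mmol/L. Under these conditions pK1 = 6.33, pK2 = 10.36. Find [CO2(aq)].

α₀ = 1 / (1 + K1/[H⁺] + K1K2/[H⁺]²) = 1 / (1 + 10^+0.45 + 10^-3.13)
   = 1 / (1 + 2.8184 + 0.00074131) = 1/3.8191 = 0.2618
[CO2*] = α₀ × DIC = 0.2618 × 2.88 = 0.754 mmol/L

[CO2*] = 0.754 mmol/L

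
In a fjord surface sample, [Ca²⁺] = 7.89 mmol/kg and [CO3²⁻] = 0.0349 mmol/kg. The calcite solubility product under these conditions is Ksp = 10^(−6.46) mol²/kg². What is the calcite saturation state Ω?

Ksp = 10^(−6.46) = 3.467×10^-7
Ω = [Ca²⁺][CO3²⁻]/Ksp = (7.89×10^-3)(0.0349×10^-3) / 3.467×10^-7 = 0.794

Ω = 0.794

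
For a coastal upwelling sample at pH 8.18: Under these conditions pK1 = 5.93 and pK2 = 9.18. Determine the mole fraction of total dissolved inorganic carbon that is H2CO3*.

α₀ = 0.00509

α₀ = 1 / (1 + K1/[H⁺] + K1K2/[H⁺]²) = 1 / (1 + 10^+2.25 + 10^+1.25)
   = 1 / (1 + 177.83 + 17.783) = 1/196.61 = 0.005086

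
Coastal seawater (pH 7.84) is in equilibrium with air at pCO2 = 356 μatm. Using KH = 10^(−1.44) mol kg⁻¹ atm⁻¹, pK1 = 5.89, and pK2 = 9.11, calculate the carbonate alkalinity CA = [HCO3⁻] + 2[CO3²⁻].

CA = 1.28 mmol/kg

[CO2*] = KH · pCO2 = 10^(−1.44) × 356×10^-6 = 1.293×10^-5 mol/kg
α₀ = 1/(1 + K1/[H⁺] + K1K2/[H⁺]²) = 1/(1 + 10^+1.95 + 10^+0.68) = 0.01054
DIC = [CO2*]/α₀ = 1.293×10^-5 / 0.01054 = 1.227 mmol/kg
CA = (α₁ + 2α₂)·DIC = (0.9390 + 2×0.05043) × 1.227 = 1.28 mmol/kg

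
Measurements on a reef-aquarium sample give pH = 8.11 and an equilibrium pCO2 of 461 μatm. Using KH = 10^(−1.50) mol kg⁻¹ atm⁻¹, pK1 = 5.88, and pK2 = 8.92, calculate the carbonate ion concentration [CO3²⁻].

[CO2*] = KH · pCO2 = 10^(−1.50) × 461×10^-6 = 1.458×10^-5 mol/kg
α₀ = 1/(1 + K1/[H⁺] + K1K2/[H⁺]²) = 1/(1 + 10^+2.23 + 10^+1.42) = 0.005073
DIC = [CO2*]/α₀ = 1.458×10^-5 / 0.005073 = 2.874 mmol/kg
[CO3²⁻] = α₂·DIC; α₂ = 0.1334, so [CO3²⁻] = 0.1334 × 2.874 = 0.383 mmol/kg

[CO3²⁻] = 0.383 mmol/kg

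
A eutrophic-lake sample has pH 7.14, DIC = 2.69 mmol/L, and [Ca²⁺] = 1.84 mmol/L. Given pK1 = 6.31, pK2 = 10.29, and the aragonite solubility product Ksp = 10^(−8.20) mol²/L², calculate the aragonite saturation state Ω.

Ω = 0.483

α₂ = 1 / (1 + [H⁺]/K2 + [H⁺]²/(K1K2)) = 1 / (1 + 10^+3.15 + 10^+2.32)
   = 1 / (1 + 1412.5 + 208.93) = 1/1622.5 = 0.0006163
[CO3²⁻] = α₂ × DIC = 0.0006163 × 2.69 = 0.001658 mmol/L = 1.658 μmol/L
Ksp = 10^(−8.20) = 6.310×10^-9
Ω = [Ca²⁺][CO3²⁻]/Ksp = (1.84×10^-3)(1.658×10^-6) / 6.310×10^-9 = 0.483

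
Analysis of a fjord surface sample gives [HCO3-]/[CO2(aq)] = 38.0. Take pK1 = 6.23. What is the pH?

From K1 = [H⁺][HCO3-]/[CO2(aq)]:  pH = pK1 + log₁₀([HCO3-]/[CO2(aq)])
log₁₀(38.0) = +1.580
pH = 6.23 + (+1.580) = 7.81

pH = 7.81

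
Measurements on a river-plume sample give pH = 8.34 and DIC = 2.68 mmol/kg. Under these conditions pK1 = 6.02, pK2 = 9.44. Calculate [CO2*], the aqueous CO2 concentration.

α₀ = 1 / (1 + K1/[H⁺] + K1K2/[H⁺]²) = 1 / (1 + 10^+2.32 + 10^+1.22)
   = 1 / (1 + 208.93 + 16.596) = 1/226.53 = 0.004415
[CO2*] = α₀ × DIC = 0.004415 × 2.68 = 0.0118 mmol/kg = 11.8 μmol/kg

[CO2*] = 11.8 μmol/kg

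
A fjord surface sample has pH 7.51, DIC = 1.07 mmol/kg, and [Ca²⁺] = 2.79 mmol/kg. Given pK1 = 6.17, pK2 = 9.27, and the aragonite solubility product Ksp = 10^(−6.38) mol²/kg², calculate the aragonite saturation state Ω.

Ω = 0.117

α₂ = 1 / (1 + [H⁺]/K2 + [H⁺]²/(K1K2)) = 1 / (1 + 10^+1.76 + 10^+0.42)
   = 1 / (1 + 57.544 + 2.6303) = 1/61.174 = 0.01635
[CO3²⁻] = α₂ × DIC = 0.01635 × 1.07 = 0.01749 mmol/kg = 17.49 μmol/kg
Ksp = 10^(−6.38) = 4.169×10^-7
Ω = [Ca²⁺][CO3²⁻]/Ksp = (2.79×10^-3)(1.749×10^-5) / 4.169×10^-7 = 0.117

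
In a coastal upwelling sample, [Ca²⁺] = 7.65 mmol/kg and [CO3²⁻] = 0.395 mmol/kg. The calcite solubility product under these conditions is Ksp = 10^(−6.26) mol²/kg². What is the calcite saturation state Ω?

Ksp = 10^(−6.26) = 5.495×10^-7
Ω = [Ca²⁺][CO3²⁻]/Ksp = (7.65×10^-3)(0.395×10^-3) / 5.495×10^-7 = 5.50

Ω = 5.50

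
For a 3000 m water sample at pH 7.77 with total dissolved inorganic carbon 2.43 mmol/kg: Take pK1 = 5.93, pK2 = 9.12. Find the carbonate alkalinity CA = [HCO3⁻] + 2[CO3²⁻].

CA = [HCO3⁻] + 2[CO3²⁻] = (α₁ + 2α₂)·DIC
At pH 7.77: [H⁺]/K1 = 10^-1.84 = 0.014454, K2/[H⁺] = 10^-1.35 = 0.044668
α₁ = 1/(1 + 0.014454 + 0.044668) = 1/1.0591 = 0.9442; α₂ = α₁·K2/[H⁺] = 0.04217
α₁ + 2α₂ = 1.0285
CA = 1.0285 × 2.43 = 2.50 mmol/kg

CA = 2.50 mmol/kg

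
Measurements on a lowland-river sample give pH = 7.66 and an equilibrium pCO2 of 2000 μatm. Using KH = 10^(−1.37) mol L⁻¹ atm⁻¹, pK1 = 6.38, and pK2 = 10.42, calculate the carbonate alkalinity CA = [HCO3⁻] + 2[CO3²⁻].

[CO2*] = KH · pCO2 = 10^(−1.37) × 2000×10^-6 = 8.532×10^-5 mol/L
α₀ = 1/(1 + K1/[H⁺] + K1K2/[H⁺]²) = 1/(1 + 10^+1.28 + 10^-1.48) = 0.04978
DIC = [CO2*]/α₀ = 8.532×10^-5 / 0.04978 = 1.714 mmol/L
CA = (α₁ + 2α₂)·DIC = (0.9486 + 2×0.001648) × 1.714 = 1.63 mmol/L

CA = 1.63 mmol/L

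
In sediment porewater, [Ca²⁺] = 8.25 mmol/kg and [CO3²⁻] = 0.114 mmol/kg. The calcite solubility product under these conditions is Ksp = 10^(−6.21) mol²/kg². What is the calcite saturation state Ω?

Ksp = 10^(−6.21) = 6.166×10^-7
Ω = [Ca²⁺][CO3²⁻]/Ksp = (8.25×10^-3)(0.114×10^-3) / 6.166×10^-7 = 1.53

Ω = 1.53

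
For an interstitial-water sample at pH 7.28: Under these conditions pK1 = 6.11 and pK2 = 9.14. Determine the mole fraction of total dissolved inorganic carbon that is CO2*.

α₀ = 0.0625

α₀ = 1 / (1 + K1/[H⁺] + K1K2/[H⁺]²) = 1 / (1 + 10^+1.17 + 10^-0.69)
   = 1 / (1 + 14.791 + 0.20417) = 1/15.995 = 0.06252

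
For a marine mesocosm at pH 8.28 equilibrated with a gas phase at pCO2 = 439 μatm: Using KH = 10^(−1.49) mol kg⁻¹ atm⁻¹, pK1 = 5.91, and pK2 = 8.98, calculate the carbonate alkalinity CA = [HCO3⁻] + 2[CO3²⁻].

[CO2*] = KH · pCO2 = 10^(−1.49) × 439×10^-6 = 1.421×10^-5 mol/kg
α₀ = 1/(1 + K1/[H⁺] + K1K2/[H⁺]²) = 1/(1 + 10^+2.37 + 10^+1.67) = 0.003544
DIC = [CO2*]/α₀ = 1.421×10^-5 / 0.003544 = 4.009 mmol/kg
CA = (α₁ + 2α₂)·DIC = (0.8307 + 2×0.1657) × 4.009 = 4.66 mmol/kg

CA = 4.66 mmol/kg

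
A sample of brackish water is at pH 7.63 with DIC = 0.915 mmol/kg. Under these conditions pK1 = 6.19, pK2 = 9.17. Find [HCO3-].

[HCO3⁻] = 0.859 mmol/kg

α₁ = 1 / (1 + [H⁺]/K1 + K2/[H⁺]) = 1 / (1 + 10^-1.44 + 10^-1.54)
   = 1 / (1 + 0.036308 + 0.028840) = 1/1.0651 = 0.9388
[HCO3⁻] = α₁ × DIC = 0.9388 × 0.915 = 0.859 mmol/kg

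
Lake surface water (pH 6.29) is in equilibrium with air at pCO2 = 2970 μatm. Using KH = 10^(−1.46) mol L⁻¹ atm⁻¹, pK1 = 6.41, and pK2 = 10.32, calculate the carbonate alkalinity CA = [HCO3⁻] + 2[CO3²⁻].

[CO2*] = KH · pCO2 = 10^(−1.46) × 2970×10^-6 = 1.030×10^-4 mol/L
α₀ = 1/(1 + K1/[H⁺] + K1K2/[H⁺]²) = 1/(1 + 10^-0.12 + 10^-4.15) = 0.5686
DIC = [CO2*]/α₀ = 1.030×10^-4 / 0.5686 = 0.1811 mmol/L
CA = (α₁ + 2α₂)·DIC = (0.4313 + 2×4.026×10^-5) × 0.1811 = 0.0781 mmol/L

CA = 0.0781 mmol/L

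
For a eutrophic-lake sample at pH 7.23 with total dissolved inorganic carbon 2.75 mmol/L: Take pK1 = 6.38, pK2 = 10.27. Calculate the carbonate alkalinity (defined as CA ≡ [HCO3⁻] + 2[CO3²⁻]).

CA = 2.41 mmol/L

CA = [HCO3⁻] + 2[CO3²⁻] = (α₁ + 2α₂)·DIC
At pH 7.23: [H⁺]/K1 = 10^-0.85 = 0.14125, K2/[H⁺] = 10^-3.04 = 0.00091201
α₁ = 1/(1 + 0.14125 + 0.00091201) = 1/1.1422 = 0.8755; α₂ = α₁·K2/[H⁺] = 0.0007985
α₁ + 2α₂ = 0.8771
CA = 0.8771 × 2.75 = 2.41 mmol/L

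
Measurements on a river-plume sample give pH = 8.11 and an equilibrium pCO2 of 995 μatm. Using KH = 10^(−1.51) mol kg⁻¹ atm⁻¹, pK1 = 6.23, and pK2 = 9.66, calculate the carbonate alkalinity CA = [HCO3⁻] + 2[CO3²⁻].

CA = 2.46 mmol/kg

[CO2*] = KH · pCO2 = 10^(−1.51) × 995×10^-6 = 3.075×10^-5 mol/kg
α₀ = 1/(1 + K1/[H⁺] + K1K2/[H⁺]²) = 1/(1 + 10^+1.88 + 10^+0.33) = 0.01266
DIC = [CO2*]/α₀ = 3.075×10^-5 / 0.01266 = 2.429 mmol/kg
CA = (α₁ + 2α₂)·DIC = (0.9603 + 2×0.02706) × 2.429 = 2.46 mmol/kg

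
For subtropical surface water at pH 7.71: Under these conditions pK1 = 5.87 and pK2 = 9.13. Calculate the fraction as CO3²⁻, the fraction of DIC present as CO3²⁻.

α₂ = 1 / (1 + [H⁺]/K2 + [H⁺]²/(K1K2)) = 1 / (1 + 10^+1.42 + 10^-0.42)
   = 1 / (1 + 26.303 + 0.38019) = 1/27.683 = 0.03612

α₂ = 0.0361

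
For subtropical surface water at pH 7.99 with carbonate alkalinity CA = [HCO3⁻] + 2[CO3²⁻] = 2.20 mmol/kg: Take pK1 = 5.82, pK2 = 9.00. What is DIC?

CA = [HCO3⁻] + 2[CO3²⁻] = (α₁ + 2α₂)·DIC
At pH 7.99: [H⁺]/K1 = 10^-2.17 = 0.0067608, K2/[H⁺] = 10^-1.01 = 0.097724
α₁ = 1/(1 + 0.0067608 + 0.097724) = 1/1.1045 = 0.9054; α₂ = α₁·K2/[H⁺] = 0.08848
α₁ + 2α₂ = 1.0824
DIC = CA / (α₁ + 2α₂) = 2.20 / 1.0824 = 2.03 mmol/kg

DIC = 2.03 mmol/kg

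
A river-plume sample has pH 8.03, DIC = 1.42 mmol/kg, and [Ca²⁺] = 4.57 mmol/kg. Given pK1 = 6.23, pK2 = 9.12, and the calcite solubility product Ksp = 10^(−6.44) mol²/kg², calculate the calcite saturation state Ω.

Ω = 1.32

α₂ = 1 / (1 + [H⁺]/K2 + [H⁺]²/(K1K2)) = 1 / (1 + 10^+1.09 + 10^-0.71)
   = 1 / (1 + 12.303 + 0.19498) = 1/13.498 = 0.07409
[CO3²⁻] = α₂ × DIC = 0.07409 × 1.42 = 0.1052 mmol/kg
Ksp = 10^(−6.44) = 3.631×10^-7
Ω = [Ca²⁺][CO3²⁻]/Ksp = (4.57×10^-3)(1.052×10^-4) / 3.631×10^-7 = 1.32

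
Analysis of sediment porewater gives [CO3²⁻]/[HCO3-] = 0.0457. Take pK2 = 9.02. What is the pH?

pH = 7.68

From K2 = [H⁺][CO3²⁻]/[HCO3-]:  pH = pK2 + log₁₀([CO3²⁻]/[HCO3-])
log₁₀(0.0457) = -1.340
pH = 9.02 + (-1.340) = 7.68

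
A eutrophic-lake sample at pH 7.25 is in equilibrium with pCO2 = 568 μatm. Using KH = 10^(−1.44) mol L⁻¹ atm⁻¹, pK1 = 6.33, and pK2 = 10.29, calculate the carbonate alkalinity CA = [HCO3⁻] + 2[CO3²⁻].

CA = 0.172 mmol/L

[CO2*] = KH · pCO2 = 10^(−1.44) × 568×10^-6 = 2.062×10^-5 mol/L
α₀ = 1/(1 + K1/[H⁺] + K1K2/[H⁺]²) = 1/(1 + 10^+0.92 + 10^-2.12) = 0.1072
DIC = [CO2*]/α₀ = 2.062×10^-5 / 0.1072 = 0.1923 mmol/L
CA = (α₁ + 2α₂)·DIC = (0.8920 + 2×0.0008135) × 0.1923 = 0.172 mmol/L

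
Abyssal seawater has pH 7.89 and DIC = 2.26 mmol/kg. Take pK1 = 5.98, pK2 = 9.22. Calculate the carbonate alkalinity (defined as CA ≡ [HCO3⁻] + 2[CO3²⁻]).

CA = [HCO3⁻] + 2[CO3²⁻] = (α₁ + 2α₂)·DIC
At pH 7.89: [H⁺]/K1 = 10^-1.91 = 0.012303, K2/[H⁺] = 10^-1.33 = 0.046774
α₁ = 1/(1 + 0.012303 + 0.046774) = 1/1.0591 = 0.9442; α₂ = α₁·K2/[H⁺] = 0.04416
α₁ + 2α₂ = 1.0325
CA = 1.0325 × 2.26 = 2.33 mmol/kg

CA = 2.33 mmol/kg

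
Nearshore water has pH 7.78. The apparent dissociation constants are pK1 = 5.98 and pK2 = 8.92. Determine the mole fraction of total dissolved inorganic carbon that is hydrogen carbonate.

α₁ = 1 / (1 + [H⁺]/K1 + K2/[H⁺]) = 1 / (1 + 10^-1.80 + 10^-1.14)
   = 1 / (1 + 0.015849 + 0.072444) = 1/1.0883 = 0.9189

α₁ = 0.919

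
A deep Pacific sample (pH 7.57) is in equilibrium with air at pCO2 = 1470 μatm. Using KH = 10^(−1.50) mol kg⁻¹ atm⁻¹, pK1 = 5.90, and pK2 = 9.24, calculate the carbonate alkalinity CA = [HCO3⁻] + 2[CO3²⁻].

[CO2*] = KH · pCO2 = 10^(−1.50) × 1470×10^-6 = 4.649×10^-5 mol/kg
α₀ = 1/(1 + K1/[H⁺] + K1K2/[H⁺]²) = 1/(1 + 10^+1.67 + 10^+0.00) = 0.02050
DIC = [CO2*]/α₀ = 4.649×10^-5 / 0.02050 = 2.267 mmol/kg
CA = (α₁ + 2α₂)·DIC = (0.9590 + 2×0.02050) × 2.267 = 2.27 mmol/kg

CA = 2.27 mmol/kg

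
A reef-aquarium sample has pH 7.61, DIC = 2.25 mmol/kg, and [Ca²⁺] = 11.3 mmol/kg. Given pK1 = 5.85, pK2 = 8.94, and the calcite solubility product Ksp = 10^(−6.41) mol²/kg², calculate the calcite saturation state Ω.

Ω = 2.87

α₂ = 1 / (1 + [H⁺]/K2 + [H⁺]²/(K1K2)) = 1 / (1 + 10^+1.33 + 10^-0.43)
   = 1 / (1 + 21.380 + 0.37154) = 1/22.751 = 0.04395
[CO3²⁻] = α₂ × DIC = 0.04395 × 2.25 = 0.09890 mmol/kg
Ksp = 10^(−6.41) = 3.890×10^-7
Ω = [Ca²⁺][CO3²⁻]/Ksp = (11.3×10^-3)(9.890×10^-5) / 3.890×10^-7 = 2.87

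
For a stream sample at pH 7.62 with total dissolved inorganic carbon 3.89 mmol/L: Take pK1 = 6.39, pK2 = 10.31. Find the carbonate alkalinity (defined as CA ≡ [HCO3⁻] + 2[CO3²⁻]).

CA = 3.68 mmol/L

CA = [HCO3⁻] + 2[CO3²⁻] = (α₁ + 2α₂)·DIC
At pH 7.62: [H⁺]/K1 = 10^-1.23 = 0.058884, K2/[H⁺] = 10^-2.69 = 0.0020417
α₁ = 1/(1 + 0.058884 + 0.0020417) = 1/1.0609 = 0.9426; α₂ = α₁·K2/[H⁺] = 0.001924
α₁ + 2α₂ = 0.9464
CA = 0.9464 × 3.89 = 3.68 mmol/L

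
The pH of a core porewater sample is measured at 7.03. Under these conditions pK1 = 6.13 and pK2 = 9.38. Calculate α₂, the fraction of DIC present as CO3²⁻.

α₂ = 0.00395

α₂ = 1 / (1 + [H⁺]/K2 + [H⁺]²/(K1K2)) = 1 / (1 + 10^+2.35 + 10^+1.45)
   = 1 / (1 + 223.87 + 28.184) = 1/253.06 = 0.003952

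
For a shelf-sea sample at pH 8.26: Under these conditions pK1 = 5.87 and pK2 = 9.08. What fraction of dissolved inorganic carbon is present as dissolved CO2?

α₀ = 1 / (1 + K1/[H⁺] + K1K2/[H⁺]²) = 1 / (1 + 10^+2.39 + 10^+1.57)
   = 1 / (1 + 245.47 + 37.154) = 1/283.62 = 0.003526

α₀ = 0.00353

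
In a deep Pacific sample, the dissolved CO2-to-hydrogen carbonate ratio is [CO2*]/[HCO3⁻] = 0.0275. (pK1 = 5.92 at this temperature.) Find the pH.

pH = 7.48

From K1 = [H⁺][HCO3⁻]/[CO2*]:  pH = pK1 − log₁₀([CO2*]/[HCO3⁻])
log₁₀(0.0275) = -1.561
pH = 5.92 − (-1.561) = 7.48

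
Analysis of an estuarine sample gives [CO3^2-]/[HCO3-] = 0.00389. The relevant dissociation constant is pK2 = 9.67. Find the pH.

pH = 7.26

From K2 = [H⁺][CO3^2-]/[HCO3-]:  pH = pK2 + log₁₀([CO3^2-]/[HCO3-])
log₁₀(0.00389) = -2.410
pH = 9.67 + (-2.410) = 7.26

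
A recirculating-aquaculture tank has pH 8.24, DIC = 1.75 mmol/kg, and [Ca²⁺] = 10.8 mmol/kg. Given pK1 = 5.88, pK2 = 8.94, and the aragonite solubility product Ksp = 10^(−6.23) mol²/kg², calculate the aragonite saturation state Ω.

Ω = 5.32

α₂ = 1 / (1 + [H⁺]/K2 + [H⁺]²/(K1K2)) = 1 / (1 + 10^+0.70 + 10^-1.66)
   = 1 / (1 + 5.0119 + 0.021878) = 1/6.0337 = 0.1657
[CO3²⁻] = α₂ × DIC = 0.1657 × 1.75 = 0.2900 mmol/kg
Ksp = 10^(−6.23) = 5.888×10^-7
Ω = [Ca²⁺][CO3²⁻]/Ksp = (10.8×10^-3)(2.900×10^-4) / 5.888×10^-7 = 5.32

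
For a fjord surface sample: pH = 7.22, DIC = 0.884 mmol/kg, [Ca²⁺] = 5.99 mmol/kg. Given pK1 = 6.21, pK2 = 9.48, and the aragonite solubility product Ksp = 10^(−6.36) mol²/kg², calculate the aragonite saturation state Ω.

Ω = 0.0604

α₂ = 1 / (1 + [H⁺]/K2 + [H⁺]²/(K1K2)) = 1 / (1 + 10^+2.26 + 10^+1.25)
   = 1 / (1 + 181.97 + 17.783) = 1/200.75 = 0.004981
[CO3²⁻] = α₂ × DIC = 0.004981 × 0.884 = 0.004403 mmol/kg = 4.403 μmol/kg
Ksp = 10^(−6.36) = 4.365×10^-7
Ω = [Ca²⁺][CO3²⁻]/Ksp = (5.99×10^-3)(4.403×10^-6) / 4.365×10^-7 = 0.0604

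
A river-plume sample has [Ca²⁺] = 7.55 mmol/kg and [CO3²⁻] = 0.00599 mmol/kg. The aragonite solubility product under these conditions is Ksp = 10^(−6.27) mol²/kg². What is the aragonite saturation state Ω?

Ksp = 10^(−6.27) = 5.370×10^-7
Ω = [Ca²⁺][CO3²⁻]/Ksp = (7.55×10^-3)(0.00599×10^-3) / 5.370×10^-7 = 0.0842

Ω = 0.0842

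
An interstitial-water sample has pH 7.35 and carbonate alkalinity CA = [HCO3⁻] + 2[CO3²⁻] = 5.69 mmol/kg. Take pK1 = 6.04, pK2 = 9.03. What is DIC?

CA = [HCO3⁻] + 2[CO3²⁻] = (α₁ + 2α₂)·DIC
At pH 7.35: [H⁺]/K1 = 10^-1.31 = 0.048978, K2/[H⁺] = 10^-1.68 = 0.020893
α₁ = 1/(1 + 0.048978 + 0.020893) = 1/1.0699 = 0.9347; α₂ = α₁·K2/[H⁺] = 0.01953
α₁ + 2α₂ = 0.9737
DIC = CA / (α₁ + 2α₂) = 5.69 / 0.9737 = 5.84 mmol/kg

DIC = 5.84 mmol/kg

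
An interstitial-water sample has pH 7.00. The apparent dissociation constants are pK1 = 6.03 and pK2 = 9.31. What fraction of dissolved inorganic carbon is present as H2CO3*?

α₀ = 1 / (1 + K1/[H⁺] + K1K2/[H⁺]²) = 1 / (1 + 10^+0.97 + 10^-1.34)
   = 1 / (1 + 9.3325 + 0.045709) = 1/10.378 = 0.09636

α₀ = 0.0964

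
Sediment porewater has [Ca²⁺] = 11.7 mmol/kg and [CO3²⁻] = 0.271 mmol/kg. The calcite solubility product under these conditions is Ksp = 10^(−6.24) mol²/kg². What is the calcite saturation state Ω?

Ksp = 10^(−6.24) = 5.754×10^-7
Ω = [Ca²⁺][CO3²⁻]/Ksp = (11.7×10^-3)(0.271×10^-3) / 5.754×10^-7 = 5.51

Ω = 5.51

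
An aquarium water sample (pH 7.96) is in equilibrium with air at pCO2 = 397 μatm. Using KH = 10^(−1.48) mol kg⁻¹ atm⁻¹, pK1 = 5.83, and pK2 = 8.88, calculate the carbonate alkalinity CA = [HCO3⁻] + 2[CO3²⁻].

[CO2*] = KH · pCO2 = 10^(−1.48) × 397×10^-6 = 1.315×10^-5 mol/kg
α₀ = 1/(1 + K1/[H⁺] + K1K2/[H⁺]²) = 1/(1 + 10^+2.13 + 10^+1.21) = 0.006574
DIC = [CO2*]/α₀ = 1.315×10^-5 / 0.006574 = 2.000 mmol/kg
CA = (α₁ + 2α₂)·DIC = (0.8868 + 2×0.1066) × 2.000 = 2.20 mmol/kg

CA = 2.20 mmol/kg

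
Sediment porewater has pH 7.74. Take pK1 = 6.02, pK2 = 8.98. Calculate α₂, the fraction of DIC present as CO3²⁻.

α₂ = 1 / (1 + [H⁺]/K2 + [H⁺]²/(K1K2)) = 1 / (1 + 10^+1.24 + 10^-0.48)
   = 1 / (1 + 17.378 + 0.33113) = 1/18.709 = 0.05345

α₂ = 0.0534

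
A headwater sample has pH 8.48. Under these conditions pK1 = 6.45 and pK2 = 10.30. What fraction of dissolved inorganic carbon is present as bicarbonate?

α₁ = 0.976

α₁ = 1 / (1 + [H⁺]/K1 + K2/[H⁺]) = 1 / (1 + 10^-2.03 + 10^-1.82)
   = 1 / (1 + 0.0093325 + 0.015136) = 1/1.0245 = 0.9761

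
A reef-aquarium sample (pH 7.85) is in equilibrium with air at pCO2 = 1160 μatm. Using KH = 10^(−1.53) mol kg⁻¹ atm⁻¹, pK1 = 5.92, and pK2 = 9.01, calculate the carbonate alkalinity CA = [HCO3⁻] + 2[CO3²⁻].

CA = 3.32 mmol/kg

[CO2*] = KH · pCO2 = 10^(−1.53) × 1160×10^-6 = 3.423×10^-5 mol/kg
α₀ = 1/(1 + K1/[H⁺] + K1K2/[H⁺]²) = 1/(1 + 10^+1.93 + 10^+0.77) = 0.01087
DIC = [CO2*]/α₀ = 3.423×10^-5 / 0.01087 = 3.150 mmol/kg
CA = (α₁ + 2α₂)·DIC = (0.9251 + 2×0.06400) × 3.150 = 3.32 mmol/kg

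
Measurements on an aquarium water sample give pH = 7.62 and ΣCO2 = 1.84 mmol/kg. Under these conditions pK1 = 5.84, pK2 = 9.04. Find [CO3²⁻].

[CO3²⁻] = 0.0663 mmol/kg

α₂ = 1 / (1 + [H⁺]/K2 + [H⁺]²/(K1K2)) = 1 / (1 + 10^+1.42 + 10^-0.36)
   = 1 / (1 + 26.303 + 0.43652) = 1/27.739 = 0.03605
[CO3²⁻] = α₂ × DIC = 0.03605 × 1.84 = 0.0663 mmol/kg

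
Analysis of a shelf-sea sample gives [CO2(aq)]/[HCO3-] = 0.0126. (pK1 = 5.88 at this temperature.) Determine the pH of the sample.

pH = 7.78

From K1 = [H⁺][HCO3-]/[CO2(aq)]:  pH = pK1 − log₁₀([CO2(aq)]/[HCO3-])
log₁₀(0.0126) = -1.900
pH = 5.88 − (-1.900) = 7.78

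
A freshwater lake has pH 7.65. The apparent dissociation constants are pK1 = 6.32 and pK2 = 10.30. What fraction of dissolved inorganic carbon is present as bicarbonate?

α₁ = 1 / (1 + [H⁺]/K1 + K2/[H⁺]) = 1 / (1 + 10^-1.33 + 10^-2.65)
   = 1 / (1 + 0.046774 + 0.0022387) = 1/1.0490 = 0.9533

α₁ = 0.953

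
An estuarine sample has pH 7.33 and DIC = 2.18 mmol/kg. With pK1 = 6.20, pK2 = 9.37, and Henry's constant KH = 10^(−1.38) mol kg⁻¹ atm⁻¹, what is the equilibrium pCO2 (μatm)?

α₀ = 1 / (1 + K1/[H⁺] + K1K2/[H⁺]²) = 1 / (1 + 10^+1.13 + 10^-0.91)
   = 1 / (1 + 13.490 + 0.12303) = 1/14.613 = 0.06843
[CO2*] = α₀ × DIC = 0.06843 × 2.18 = 0.1492 mmol/kg
pCO2 = [CO2*]/KH = 1.492×10^-4 / 4.169×10^-2 = 3580 μatm

pCO2 = 3580 μatm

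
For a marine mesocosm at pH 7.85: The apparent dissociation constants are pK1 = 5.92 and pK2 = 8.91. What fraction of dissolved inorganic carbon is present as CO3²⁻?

α₂ = 0.0793

α₂ = 1 / (1 + [H⁺]/K2 + [H⁺]²/(K1K2)) = 1 / (1 + 10^+1.06 + 10^-0.87)
   = 1 / (1 + 11.482 + 0.13490) = 1/12.616 = 0.07926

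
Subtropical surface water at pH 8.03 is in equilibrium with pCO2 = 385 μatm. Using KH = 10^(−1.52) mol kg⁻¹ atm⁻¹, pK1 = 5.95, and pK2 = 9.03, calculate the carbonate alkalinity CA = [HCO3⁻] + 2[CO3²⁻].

[CO2*] = KH · pCO2 = 10^(−1.52) × 385×10^-6 = 1.163×10^-5 mol/kg
α₀ = 1/(1 + K1/[H⁺] + K1K2/[H⁺]²) = 1/(1 + 10^+2.08 + 10^+1.08) = 0.007505
DIC = [CO2*]/α₀ = 1.163×10^-5 / 0.007505 = 1.549 mmol/kg
CA = (α₁ + 2α₂)·DIC = (0.9023 + 2×0.09023) × 1.549 = 1.68 mmol/kg

CA = 1.68 mmol/kg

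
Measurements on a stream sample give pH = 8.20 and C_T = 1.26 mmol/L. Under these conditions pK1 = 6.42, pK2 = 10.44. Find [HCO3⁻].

[HCO3⁻] = 1.23 mmol/L

α₁ = 1 / (1 + [H⁺]/K1 + K2/[H⁺]) = 1 / (1 + 10^-1.78 + 10^-2.24)
   = 1 / (1 + 0.016596 + 0.0057544) = 1/1.0224 = 0.9781
[HCO3⁻] = α₁ × DIC = 0.9781 × 1.26 = 1.23 mmol/L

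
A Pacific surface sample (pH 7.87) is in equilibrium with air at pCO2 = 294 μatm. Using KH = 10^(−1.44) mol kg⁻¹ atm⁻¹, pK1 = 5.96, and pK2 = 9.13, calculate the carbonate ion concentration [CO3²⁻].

[CO2*] = KH · pCO2 = 10^(−1.44) × 294×10^-6 = 1.067×10^-5 mol/kg
α₀ = 1/(1 + K1/[H⁺] + K1K2/[H⁺]²) = 1/(1 + 10^+1.91 + 10^+0.65) = 0.01153
DIC = [CO2*]/α₀ = 1.067×10^-5 / 0.01153 = 0.9260 mmol/kg
[CO3²⁻] = α₂·DIC; α₂ = 0.05149, so [CO3²⁻] = 0.05149 × 0.9260 = 0.0477 mmol/kg

[CO3²⁻] = 0.0477 mmol/kg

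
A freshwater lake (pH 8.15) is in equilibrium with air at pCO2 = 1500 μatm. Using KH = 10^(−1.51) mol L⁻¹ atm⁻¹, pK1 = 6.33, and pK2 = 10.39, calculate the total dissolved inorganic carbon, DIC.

[CO2*] = KH · pCO2 = 10^(−1.51) × 1500×10^-6 = 4.635×10^-5 mol/L
α₀ = 1/(1 + K1/[H⁺] + K1K2/[H⁺]²) = 1/(1 + 10^+1.82 + 10^-0.42) = 0.01483
DIC = [CO2*]/α₀ = 4.635×10^-5 / 0.01483 = 3.13 mmol/L

DIC = 3.13 mmol/L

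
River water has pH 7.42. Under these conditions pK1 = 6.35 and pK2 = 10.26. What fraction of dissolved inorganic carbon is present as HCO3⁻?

α₁ = 0.920

α₁ = 1 / (1 + [H⁺]/K1 + K2/[H⁺]) = 1 / (1 + 10^-1.07 + 10^-2.84)
   = 1 / (1 + 0.085114 + 0.0014454) = 1/1.0866 = 0.9203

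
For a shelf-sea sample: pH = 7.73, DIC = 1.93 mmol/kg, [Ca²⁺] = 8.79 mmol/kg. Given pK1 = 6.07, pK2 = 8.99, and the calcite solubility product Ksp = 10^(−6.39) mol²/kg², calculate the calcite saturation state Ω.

Ω = 2.13

α₂ = 1 / (1 + [H⁺]/K2 + [H⁺]²/(K1K2)) = 1 / (1 + 10^+1.26 + 10^-0.40)
   = 1 / (1 + 18.197 + 0.39811) = 1/19.595 = 0.05103
[CO3²⁻] = α₂ × DIC = 0.05103 × 1.93 = 0.09849 mmol/kg
Ksp = 10^(−6.39) = 4.074×10^-7
Ω = [Ca²⁺][CO3²⁻]/Ksp = (8.79×10^-3)(9.849×10^-5) / 4.074×10^-7 = 2.13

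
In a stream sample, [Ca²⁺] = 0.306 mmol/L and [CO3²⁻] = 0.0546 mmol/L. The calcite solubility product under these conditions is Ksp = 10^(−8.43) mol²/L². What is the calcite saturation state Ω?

Ω = 4.50

Ksp = 10^(−8.43) = 3.715×10^-9
Ω = [Ca²⁺][CO3²⁻]/Ksp = (0.306×10^-3)(0.0546×10^-3) / 3.715×10^-9 = 4.50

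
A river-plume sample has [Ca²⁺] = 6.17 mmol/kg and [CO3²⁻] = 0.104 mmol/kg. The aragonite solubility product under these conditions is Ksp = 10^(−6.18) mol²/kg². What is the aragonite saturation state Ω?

Ω = 0.971

Ksp = 10^(−6.18) = 6.607×10^-7
Ω = [Ca²⁺][CO3²⁻]/Ksp = (6.17×10^-3)(0.104×10^-3) / 6.607×10^-7 = 0.971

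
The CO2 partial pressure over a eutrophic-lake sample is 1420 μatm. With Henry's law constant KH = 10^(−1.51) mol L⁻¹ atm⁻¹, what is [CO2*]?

[CO2*] = 43.9 μmol/L

KH = 10^(−1.51) = 3.090×10^-2 mol L⁻¹ atm⁻¹
[CO2*] = KH · pCO2 = 3.090×10^-2 × 1420×10^-6 atm = 4.39×10^-5 mol/L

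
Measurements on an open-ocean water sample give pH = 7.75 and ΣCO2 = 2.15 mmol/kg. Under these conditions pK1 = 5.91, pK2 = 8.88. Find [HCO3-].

[HCO3⁻] = 1.98 mmol/kg

α₁ = 1 / (1 + [H⁺]/K1 + K2/[H⁺]) = 1 / (1 + 10^-1.84 + 10^-1.13)
   = 1 / (1 + 0.014454 + 0.074131) = 1/1.0886 = 0.9186
[HCO3⁻] = α₁ × DIC = 0.9186 × 2.15 = 1.98 mmol/kg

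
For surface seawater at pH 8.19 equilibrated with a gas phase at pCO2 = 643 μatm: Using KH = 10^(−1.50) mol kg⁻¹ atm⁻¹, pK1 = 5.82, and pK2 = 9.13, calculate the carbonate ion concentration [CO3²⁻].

[CO2*] = KH · pCO2 = 10^(−1.50) × 643×10^-6 = 2.033×10^-5 mol/kg
α₀ = 1/(1 + K1/[H⁺] + K1K2/[H⁺]²) = 1/(1 + 10^+2.37 + 10^+1.43) = 0.003812
DIC = [CO2*]/α₀ = 2.033×10^-5 / 0.003812 = 5.334 mmol/kg
[CO3²⁻] = α₂·DIC; α₂ = 0.1026, so [CO3²⁻] = 0.1026 × 5.334 = 0.547 mmol/kg

[CO3²⁻] = 0.547 mmol/kg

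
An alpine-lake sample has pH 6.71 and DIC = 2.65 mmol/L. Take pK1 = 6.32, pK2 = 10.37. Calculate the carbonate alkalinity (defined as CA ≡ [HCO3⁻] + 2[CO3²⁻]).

CA = [HCO3⁻] + 2[CO3²⁻] = (α₁ + 2α₂)·DIC
At pH 6.71: [H⁺]/K1 = 10^-0.39 = 0.40738, K2/[H⁺] = 10^-3.66 = 0.00021878
α₁ = 1/(1 + 0.40738 + 0.00021878) = 1/1.4076 = 0.7104; α₂ = α₁·K2/[H⁺] = 0.0001554
α₁ + 2α₂ = 0.7107
CA = 0.7107 × 2.65 = 1.88 mmol/L

CA = 1.88 mmol/L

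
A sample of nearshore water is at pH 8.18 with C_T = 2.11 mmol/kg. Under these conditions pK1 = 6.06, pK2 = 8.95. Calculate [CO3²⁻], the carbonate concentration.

[CO3²⁻] = 0.304 mmol/kg

α₂ = 1 / (1 + [H⁺]/K2 + [H⁺]²/(K1K2)) = 1 / (1 + 10^+0.77 + 10^-1.35)
   = 1 / (1 + 5.8884 + 0.044668) = 1/6.9331 = 0.1442
[CO3²⁻] = α₂ × DIC = 0.1442 × 2.11 = 0.304 mmol/kg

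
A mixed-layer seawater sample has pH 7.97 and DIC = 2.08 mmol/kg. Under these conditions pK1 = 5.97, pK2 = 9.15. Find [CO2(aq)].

α₀ = 1 / (1 + K1/[H⁺] + K1K2/[H⁺]²) = 1 / (1 + 10^+2.00 + 10^+0.82)
   = 1 / (1 + 100.00 + 6.6069) = 1/107.61 = 0.009293
[CO2*] = α₀ × DIC = 0.009293 × 2.08 = 0.0193 mmol/kg = 19.3 μmol/kg

[CO2*] = 19.3 μmol/kg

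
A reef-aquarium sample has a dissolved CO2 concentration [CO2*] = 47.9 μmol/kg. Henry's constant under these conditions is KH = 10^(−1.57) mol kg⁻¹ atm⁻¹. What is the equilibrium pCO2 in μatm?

KH = 10^(−1.57) = 2.692×10^-2 mol kg⁻¹ atm⁻¹
pCO2 = [CO2*]/KH = 47.9×10^-6 / 2.692×10^-2 = 1.78×10^-3 atm = 1780 μatm

pCO2 = 1780 μatm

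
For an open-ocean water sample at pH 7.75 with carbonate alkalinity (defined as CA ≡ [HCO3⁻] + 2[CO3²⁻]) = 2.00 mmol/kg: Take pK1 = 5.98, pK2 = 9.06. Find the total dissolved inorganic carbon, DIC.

CA = [HCO3⁻] + 2[CO3²⁻] = (α₁ + 2α₂)·DIC
At pH 7.75: [H⁺]/K1 = 10^-1.77 = 0.016982, K2/[H⁺] = 10^-1.31 = 0.048978
α₁ = 1/(1 + 0.016982 + 0.048978) = 1/1.0660 = 0.9381; α₂ = α₁·K2/[H⁺] = 0.04595
α₁ + 2α₂ = 1.0300
DIC = CA / (α₁ + 2α₂) = 2.00 / 1.0300 = 1.94 mmol/kg

DIC = 1.94 mmol/kg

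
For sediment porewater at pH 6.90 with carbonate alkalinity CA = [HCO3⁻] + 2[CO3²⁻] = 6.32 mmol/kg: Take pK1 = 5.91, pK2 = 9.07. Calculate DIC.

DIC = 6.92 mmol/kg

CA = [HCO3⁻] + 2[CO3²⁻] = (α₁ + 2α₂)·DIC
At pH 6.90: [H⁺]/K1 = 10^-0.99 = 0.10233, K2/[H⁺] = 10^-2.17 = 0.0067608
α₁ = 1/(1 + 0.10233 + 0.0067608) = 1/1.1091 = 0.9016; α₂ = α₁·K2/[H⁺] = 0.006096
α₁ + 2α₂ = 0.9138
DIC = CA / (α₁ + 2α₂) = 6.32 / 0.9138 = 6.92 mmol/kg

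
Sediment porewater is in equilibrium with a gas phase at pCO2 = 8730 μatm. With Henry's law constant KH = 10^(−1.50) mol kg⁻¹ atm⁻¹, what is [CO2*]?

[CO2*] = 276 μmol/kg

KH = 10^(−1.50) = 3.162×10^-2 mol kg⁻¹ atm⁻¹
[CO2*] = KH · pCO2 = 3.162×10^-2 × 8730×10^-6 atm = 2.76×10^-4 mol/kg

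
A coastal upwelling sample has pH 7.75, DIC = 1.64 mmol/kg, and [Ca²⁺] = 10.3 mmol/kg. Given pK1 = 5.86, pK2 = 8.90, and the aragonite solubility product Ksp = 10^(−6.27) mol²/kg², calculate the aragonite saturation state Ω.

α₂ = 1 / (1 + [H⁺]/K2 + [H⁺]²/(K1K2)) = 1 / (1 + 10^+1.15 + 10^-0.74)
   = 1 / (1 + 14.125 + 0.18197) = 1/15.307 = 0.06533
[CO3²⁻] = α₂ × DIC = 0.06533 × 1.64 = 0.1071 mmol/kg
Ksp = 10^(−6.27) = 5.370×10^-7
Ω = [Ca²⁺][CO3²⁻]/Ksp = (10.3×10^-3)(1.071×10^-4) / 5.370×10^-7 = 2.05

Ω = 2.05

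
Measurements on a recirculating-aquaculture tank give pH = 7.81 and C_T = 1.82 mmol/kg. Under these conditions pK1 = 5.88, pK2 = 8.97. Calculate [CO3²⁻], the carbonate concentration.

α₂ = 1 / (1 + [H⁺]/K2 + [H⁺]²/(K1K2)) = 1 / (1 + 10^+1.16 + 10^-0.77)
   = 1 / (1 + 14.454 + 0.16982) = 1/15.624 = 0.06400
[CO3²⁻] = α₂ × DIC = 0.06400 × 1.82 = 0.116 mmol/kg

[CO3²⁻] = 0.116 mmol/kg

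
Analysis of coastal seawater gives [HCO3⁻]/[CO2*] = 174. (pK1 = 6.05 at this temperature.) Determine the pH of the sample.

From K1 = [H⁺][HCO3⁻]/[CO2*]:  pH = pK1 + log₁₀([HCO3⁻]/[CO2*])
log₁₀(174) = +2.241
pH = 6.05 + (+2.241) = 8.29

pH = 8.29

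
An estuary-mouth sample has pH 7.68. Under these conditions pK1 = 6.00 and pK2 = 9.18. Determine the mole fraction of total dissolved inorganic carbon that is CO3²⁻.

α₂ = 0.0300

α₂ = 1 / (1 + [H⁺]/K2 + [H⁺]²/(K1K2)) = 1 / (1 + 10^+1.50 + 10^-0.18)
   = 1 / (1 + 31.623 + 0.66069) = 1/33.283 = 0.03004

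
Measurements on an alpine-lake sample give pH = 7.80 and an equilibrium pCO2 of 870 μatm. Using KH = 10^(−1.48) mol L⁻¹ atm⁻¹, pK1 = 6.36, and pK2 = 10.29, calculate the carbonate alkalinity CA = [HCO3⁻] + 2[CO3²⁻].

CA = 0.799 mmol/L

[CO2*] = KH · pCO2 = 10^(−1.48) × 870×10^-6 = 2.881×10^-5 mol/L
α₀ = 1/(1 + K1/[H⁺] + K1K2/[H⁺]²) = 1/(1 + 10^+1.44 + 10^-1.05) = 0.03493
DIC = [CO2*]/α₀ = 2.881×10^-5 / 0.03493 = 0.8248 mmol/L
CA = (α₁ + 2α₂)·DIC = (0.9620 + 2×0.003113) × 0.8248 = 0.799 mmol/L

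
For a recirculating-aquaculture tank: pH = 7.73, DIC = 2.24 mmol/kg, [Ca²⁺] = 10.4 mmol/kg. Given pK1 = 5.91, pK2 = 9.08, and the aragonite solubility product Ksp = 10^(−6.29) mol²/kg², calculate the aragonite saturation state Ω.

α₂ = 1 / (1 + [H⁺]/K2 + [H⁺]²/(K1K2)) = 1 / (1 + 10^+1.35 + 10^-0.47)
   = 1 / (1 + 22.387 + 0.33884) = 1/23.726 = 0.04215
[CO3²⁻] = α₂ × DIC = 0.04215 × 2.24 = 0.09441 mmol/kg
Ksp = 10^(−6.29) = 5.129×10^-7
Ω = [Ca²⁺][CO3²⁻]/Ksp = (10.4×10^-3)(9.441×10^-5) / 5.129×10^-7 = 1.91

Ω = 1.91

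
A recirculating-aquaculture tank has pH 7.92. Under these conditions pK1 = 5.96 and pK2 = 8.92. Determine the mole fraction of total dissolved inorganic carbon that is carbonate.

α₂ = 0.0900

α₂ = 1 / (1 + [H⁺]/K2 + [H⁺]²/(K1K2)) = 1 / (1 + 10^+1.00 + 10^-0.96)
   = 1 / (1 + 10.000 + 0.10965) = 1/11.110 = 0.09001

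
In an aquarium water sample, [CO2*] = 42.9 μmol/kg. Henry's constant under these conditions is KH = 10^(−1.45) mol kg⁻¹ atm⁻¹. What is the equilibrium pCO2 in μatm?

pCO2 = 1210 μatm

KH = 10^(−1.45) = 3.548×10^-2 mol kg⁻¹ atm⁻¹
pCO2 = [CO2*]/KH = 42.9×10^-6 / 3.548×10^-2 = 1.21×10^-3 atm = 1210 μatm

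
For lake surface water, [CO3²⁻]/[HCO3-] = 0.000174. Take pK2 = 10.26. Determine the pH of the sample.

pH = 6.50

From K2 = [H⁺][CO3²⁻]/[HCO3-]:  pH = pK2 + log₁₀([CO3²⁻]/[HCO3-])
log₁₀(0.000174) = -3.759
pH = 10.26 + (-3.759) = 6.50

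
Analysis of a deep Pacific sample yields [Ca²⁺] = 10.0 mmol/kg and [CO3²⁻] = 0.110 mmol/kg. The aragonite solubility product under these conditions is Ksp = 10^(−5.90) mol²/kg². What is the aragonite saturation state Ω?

Ksp = 10^(−5.90) = 1.259×10^-6
Ω = [Ca²⁺][CO3²⁻]/Ksp = (10.0×10^-3)(0.110×10^-3) / 1.259×10^-6 = 0.874

Ω = 0.874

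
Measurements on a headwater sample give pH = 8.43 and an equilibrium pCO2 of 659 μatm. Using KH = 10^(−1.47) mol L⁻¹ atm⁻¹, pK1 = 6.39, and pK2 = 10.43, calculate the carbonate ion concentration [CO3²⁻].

[CO3²⁻] = 0.0245 mmol/L

[CO2*] = KH · pCO2 = 10^(−1.47) × 659×10^-6 = 2.233×10^-5 mol/L
α₀ = 1/(1 + K1/[H⁺] + K1K2/[H⁺]²) = 1/(1 + 10^+2.04 + 10^+0.04) = 0.008949
DIC = [CO2*]/α₀ = 2.233×10^-5 / 0.008949 = 2.495 mmol/L
[CO3²⁻] = α₂·DIC; α₂ = 0.009812, so [CO3²⁻] = 0.009812 × 2.495 = 0.0245 mmol/L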